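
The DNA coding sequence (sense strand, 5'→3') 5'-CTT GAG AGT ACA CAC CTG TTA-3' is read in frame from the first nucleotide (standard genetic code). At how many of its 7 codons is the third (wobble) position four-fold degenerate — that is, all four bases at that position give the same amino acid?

Codon 1 CTT (Leu): third position 4-fold.
Codon 2 GAG (Glu): third position 2-fold.
Codon 3 AGT (Ser): third position 2-fold.
Codon 4 ACA (Thr): third position 4-fold.
Codon 5 CAC (His): third position 2-fold.
Codon 6 CTG (Leu): third position 4-fold.
Codon 7 TTA (Leu): third position 2-fold.
Four-fold degenerate third positions: 3.

3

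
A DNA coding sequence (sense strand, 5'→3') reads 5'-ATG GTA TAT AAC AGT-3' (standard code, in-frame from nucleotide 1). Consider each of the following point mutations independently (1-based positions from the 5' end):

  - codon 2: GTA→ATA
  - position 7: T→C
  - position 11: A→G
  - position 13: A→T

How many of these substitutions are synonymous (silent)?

0

Codon 2: GTA (Val) → ATA (Ile) — missense.
Codon 3: TAT (Tyr) → CAT (His) — missense.
Codon 4: AAC (Asn) → AGC (Ser) — missense.
Codon 5: AGT (Ser) → TGT (Cys) — missense.
Synonymous: 0 of 4.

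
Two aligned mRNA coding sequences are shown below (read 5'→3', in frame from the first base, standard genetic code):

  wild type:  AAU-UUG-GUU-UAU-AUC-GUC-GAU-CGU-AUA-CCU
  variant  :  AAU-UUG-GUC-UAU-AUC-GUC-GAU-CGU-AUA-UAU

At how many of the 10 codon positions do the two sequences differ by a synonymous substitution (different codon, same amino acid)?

Codon 1: AAU Asn / AAU Asn — identical.
Codon 2: UUG Leu / UUG Leu — identical.
Codon 3: GUU Val / GUC Val — synonymous.
Codon 4: UAU Tyr / UAU Tyr — identical.
Codon 5: AUC Ile / AUC Ile — identical.
Codon 6: GUC Val / GUC Val — identical.
Codon 7: GAU Asp / GAU Asp — identical.
Codon 8: CGU Arg / CGU Arg — identical.
Codon 9: AUA Ile / AUA Ile — identical.
Codon 10: CCU Pro / UAU Tyr — nonsynonymous.
Synonymous differences: 1.

1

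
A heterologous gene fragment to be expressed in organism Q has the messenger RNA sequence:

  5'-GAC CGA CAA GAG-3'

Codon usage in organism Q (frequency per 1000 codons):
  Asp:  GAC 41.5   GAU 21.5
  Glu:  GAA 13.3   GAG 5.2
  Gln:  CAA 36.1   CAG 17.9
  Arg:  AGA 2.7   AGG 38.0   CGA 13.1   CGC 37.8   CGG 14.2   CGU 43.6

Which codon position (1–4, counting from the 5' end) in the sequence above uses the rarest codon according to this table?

Codon 1 GAC (Asp): 41.5 per 1000.
Codon 2 CGA (Arg): 13.1 per 1000.
Codon 3 CAA (Gln): 36.1 per 1000.
Codon 4 GAG (Glu): 5.2 per 1000.
Lowest frequency is 5.2 at codon 4.

4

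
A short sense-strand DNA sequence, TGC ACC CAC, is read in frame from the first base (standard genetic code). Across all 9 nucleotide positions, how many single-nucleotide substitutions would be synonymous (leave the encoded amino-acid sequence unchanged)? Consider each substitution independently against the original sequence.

Codon 1 (TGC, Cys): 1 synonymous substitution.
Codon 2 (ACC, Thr): 3 synonymous substitutions.
Codon 3 (CAC, His): 1 synonymous substitution.
Total: 1 + 3 + 1 = 5.

5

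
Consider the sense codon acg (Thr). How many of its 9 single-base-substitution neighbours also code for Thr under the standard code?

Position 1: none → 0 synonymous.
Position 2: none → 0 synonymous.
Position 3: ACT, ACC, ACA → 3 synonymous.
Total: 0 + 0 + 3 = 3.

3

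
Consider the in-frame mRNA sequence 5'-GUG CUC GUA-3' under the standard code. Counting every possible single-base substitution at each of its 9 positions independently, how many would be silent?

9

Codon 1 (GUG, Val): 3 synonymous substitutions.
Codon 2 (CUC, Leu): 3 synonymous substitutions.
Codon 3 (GUA, Val): 3 synonymous substitutions.
Total: 3 + 3 + 3 = 9.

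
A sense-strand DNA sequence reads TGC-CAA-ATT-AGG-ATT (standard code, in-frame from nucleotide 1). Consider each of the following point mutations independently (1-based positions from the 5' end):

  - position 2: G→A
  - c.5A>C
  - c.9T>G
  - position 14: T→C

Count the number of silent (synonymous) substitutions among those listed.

0

Codon 1: TGC (Cys) → TAC (Tyr) — missense.
Codon 2: CAA (Gln) → CCA (Pro) — missense.
Codon 3: ATT (Ile) → ATG (Met) — missense.
Codon 5: ATT (Ile) → ACT (Thr) — missense.
Synonymous: 0 of 4.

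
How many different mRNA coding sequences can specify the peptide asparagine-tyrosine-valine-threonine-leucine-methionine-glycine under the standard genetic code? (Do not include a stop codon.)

Asn: 2 codons.
Tyr: 2 codons.
Val: 4 codons.
Thr: 4 codons.
Leu: 6 codons.
Met: 1 codon.
Gly: 4 codons.
2 × 2 × 4 × 4 × 6 × 1 × 4 = 1536.

1536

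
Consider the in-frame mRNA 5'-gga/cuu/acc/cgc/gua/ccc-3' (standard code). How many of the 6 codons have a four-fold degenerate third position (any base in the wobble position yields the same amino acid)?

Codon 1 GGA (Gly): third position 4-fold.
Codon 2 CUU (Leu): third position 4-fold.
Codon 3 ACC (Thr): third position 4-fold.
Codon 4 CGC (Arg): third position 4-fold.
Codon 5 GUA (Val): third position 4-fold.
Codon 6 CCC (Pro): third position 4-fold.
Four-fold degenerate third positions: 6.

6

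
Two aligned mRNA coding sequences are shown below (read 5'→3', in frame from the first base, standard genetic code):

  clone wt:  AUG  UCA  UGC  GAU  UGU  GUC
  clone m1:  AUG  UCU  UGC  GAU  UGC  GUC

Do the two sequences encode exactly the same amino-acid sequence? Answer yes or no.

yes

Codon 1: AUG Met / AUG Met — identical.
Codon 2: UCA Ser / UCU Ser — synonymous.
Codon 3: UGC Cys / UGC Cys — identical.
Codon 4: GAU Asp / GAU Asp — identical.
Codon 5: UGU Cys / UGC Cys — synonymous.
Codon 6: GUC Val / GUC Val — identical.
Nonsynonymous differences: 0 → same protein.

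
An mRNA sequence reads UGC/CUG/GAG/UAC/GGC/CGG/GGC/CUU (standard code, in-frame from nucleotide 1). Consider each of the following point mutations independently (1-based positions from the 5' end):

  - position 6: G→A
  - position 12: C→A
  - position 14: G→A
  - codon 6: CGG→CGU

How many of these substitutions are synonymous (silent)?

2

Codon 2: CUG (Leu) → CUA (Leu) — synonymous.
Codon 4: UAC (Tyr) → UAA (Stop) — nonsense.
Codon 5: GGC (Gly) → GAC (Asp) — missense.
Codon 6: CGG (Arg) → CGU (Arg) — synonymous.
Synonymous: 2 of 4.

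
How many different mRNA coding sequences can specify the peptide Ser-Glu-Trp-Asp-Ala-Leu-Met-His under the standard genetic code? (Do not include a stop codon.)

Ser: 6 codons.
Glu: 2 codons.
Trp: 1 codon.
Asp: 2 codons.
Ala: 4 codons.
Leu: 6 codons.
Met: 1 codon.
His: 2 codons.
6 × 2 × 1 × 2 × 4 × 6 × 1 × 2 = 1152.

1152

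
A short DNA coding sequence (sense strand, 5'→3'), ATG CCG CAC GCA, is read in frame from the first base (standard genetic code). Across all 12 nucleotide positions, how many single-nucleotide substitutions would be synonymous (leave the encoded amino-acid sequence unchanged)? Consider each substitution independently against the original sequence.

Codon 1 (ATG, Met): 0 synonymous substitutions.
Codon 2 (CCG, Pro): 3 synonymous substitutions.
Codon 3 (CAC, His): 1 synonymous substitution.
Codon 4 (GCA, Ala): 3 synonymous substitutions.
Total: 0 + 3 + 1 + 3 = 7.

7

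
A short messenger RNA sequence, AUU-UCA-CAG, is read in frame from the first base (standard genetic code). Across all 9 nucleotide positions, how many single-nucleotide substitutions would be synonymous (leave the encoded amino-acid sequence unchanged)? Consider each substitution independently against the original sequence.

Codon 1 (AUU, Ile): 2 synonymous substitutions.
Codon 2 (UCA, Ser): 3 synonymous substitutions.
Codon 3 (CAG, Gln): 1 synonymous substitution.
Total: 2 + 3 + 1 = 6.

6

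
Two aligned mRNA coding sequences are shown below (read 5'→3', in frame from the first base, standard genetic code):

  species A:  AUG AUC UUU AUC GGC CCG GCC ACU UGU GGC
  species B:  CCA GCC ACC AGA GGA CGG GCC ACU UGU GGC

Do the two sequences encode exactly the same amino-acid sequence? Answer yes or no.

Codon 1: AUG Met / CCA Pro — nonsynonymous.
Codon 2: AUC Ile / GCC Ala — nonsynonymous.
Codon 3: UUU Phe / ACC Thr — nonsynonymous.
Codon 4: AUC Ile / AGA Arg — nonsynonymous.
Codon 5: GGC Gly / GGA Gly — synonymous.
Codon 6: CCG Pro / CGG Arg — nonsynonymous.
Codon 7: GCC Ala / GCC Ala — identical.
Codon 8: ACU Thr / ACU Thr — identical.
Codon 9: UGU Cys / UGU Cys — identical.
Codon 10: GGC Gly / GGC Gly — identical.
Nonsynonymous differences: 5 → different protein.

no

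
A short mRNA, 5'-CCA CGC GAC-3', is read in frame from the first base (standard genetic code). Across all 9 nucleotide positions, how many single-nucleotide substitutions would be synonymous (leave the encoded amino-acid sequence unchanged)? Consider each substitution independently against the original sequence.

7

Codon 1 (CCA, Pro): 3 synonymous substitutions.
Codon 2 (CGC, Arg): 3 synonymous substitutions.
Codon 3 (GAC, Asp): 1 synonymous substitution.
Total: 3 + 3 + 1 = 7.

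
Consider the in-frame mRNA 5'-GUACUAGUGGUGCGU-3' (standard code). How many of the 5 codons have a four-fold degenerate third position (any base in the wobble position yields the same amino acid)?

Codon 1 GUA (Val): third position 4-fold.
Codon 2 CUA (Leu): third position 4-fold.
Codon 3 GUG (Val): third position 4-fold.
Codon 4 GUG (Val): third position 4-fold.
Codon 5 CGU (Arg): third position 4-fold.
Four-fold degenerate third positions: 5.

5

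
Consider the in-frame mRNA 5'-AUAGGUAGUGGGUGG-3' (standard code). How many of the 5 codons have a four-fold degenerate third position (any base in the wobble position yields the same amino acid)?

Codon 1 AUA (Ile): third position 3-fold.
Codon 2 GGU (Gly): third position 4-fold.
Codon 3 AGU (Ser): third position 2-fold.
Codon 4 GGG (Gly): third position 4-fold.
Codon 5 UGG (Trp): third position 1-fold.
Four-fold degenerate third positions: 2.

2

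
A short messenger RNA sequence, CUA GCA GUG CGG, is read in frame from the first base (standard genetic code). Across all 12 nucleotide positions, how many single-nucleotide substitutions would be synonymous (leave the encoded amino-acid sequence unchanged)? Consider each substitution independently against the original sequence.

14

Codon 1 (CUA, Leu): 4 synonymous substitutions.
Codon 2 (GCA, Ala): 3 synonymous substitutions.
Codon 3 (GUG, Val): 3 synonymous substitutions.
Codon 4 (CGG, Arg): 4 synonymous substitutions.
Total: 4 + 3 + 3 + 4 = 14.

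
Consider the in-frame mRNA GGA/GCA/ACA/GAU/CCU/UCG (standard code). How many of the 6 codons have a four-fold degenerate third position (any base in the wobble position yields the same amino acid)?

Codon 1 GGA (Gly): third position 4-fold.
Codon 2 GCA (Ala): third position 4-fold.
Codon 3 ACA (Thr): third position 4-fold.
Codon 4 GAU (Asp): third position 2-fold.
Codon 5 CCU (Pro): third position 4-fold.
Codon 6 UCG (Ser): third position 4-fold.
Four-fold degenerate third positions: 5.

5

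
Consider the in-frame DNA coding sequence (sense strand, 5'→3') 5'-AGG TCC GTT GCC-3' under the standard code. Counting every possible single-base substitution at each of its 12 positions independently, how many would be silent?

Codon 1 (AGG, Arg): 2 synonymous substitutions.
Codon 2 (TCC, Ser): 3 synonymous substitutions.
Codon 3 (GTT, Val): 3 synonymous substitutions.
Codon 4 (GCC, Ala): 3 synonymous substitutions.
Total: 2 + 3 + 3 + 3 = 11.

11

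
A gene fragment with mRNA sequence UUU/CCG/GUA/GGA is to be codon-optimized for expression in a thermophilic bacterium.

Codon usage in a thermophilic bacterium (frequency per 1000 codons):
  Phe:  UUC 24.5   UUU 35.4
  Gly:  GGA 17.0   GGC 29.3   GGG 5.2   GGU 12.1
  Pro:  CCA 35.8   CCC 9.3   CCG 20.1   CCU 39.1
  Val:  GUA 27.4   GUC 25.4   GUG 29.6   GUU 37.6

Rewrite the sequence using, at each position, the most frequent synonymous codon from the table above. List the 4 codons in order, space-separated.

UUU CCU GUU GGC

Codon 1 (Phe): best is UUU at 35.4.
Codon 2 (Pro): best is CCU at 39.1.
Codon 3 (Val): best is GUU at 37.6.
Codon 4 (Gly): best is GGC at 29.3.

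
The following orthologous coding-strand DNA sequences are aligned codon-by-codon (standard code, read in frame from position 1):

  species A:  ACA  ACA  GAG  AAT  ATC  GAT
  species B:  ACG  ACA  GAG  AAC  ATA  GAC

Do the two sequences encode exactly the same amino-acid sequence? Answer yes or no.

Codon 1: ACA Thr / ACG Thr — synonymous.
Codon 2: ACA Thr / ACA Thr — identical.
Codon 3: GAG Glu / GAG Glu — identical.
Codon 4: AAT Asn / AAC Asn — synonymous.
Codon 5: ATC Ile / ATA Ile — synonymous.
Codon 6: GAT Asp / GAC Asp — synonymous.
Nonsynonymous differences: 0 → same protein.

yes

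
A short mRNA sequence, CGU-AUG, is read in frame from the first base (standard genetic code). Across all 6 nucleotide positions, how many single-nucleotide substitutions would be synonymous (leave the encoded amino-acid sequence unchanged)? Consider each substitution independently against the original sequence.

3

Codon 1 (CGU, Arg): 3 synonymous substitutions.
Codon 2 (AUG, Met): 0 synonymous substitutions.
Total: 3 + 0 = 3.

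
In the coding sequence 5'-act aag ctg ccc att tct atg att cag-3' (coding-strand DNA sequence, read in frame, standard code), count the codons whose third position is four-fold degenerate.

4

Codon 1 ACT (Thr): third position 4-fold.
Codon 2 AAG (Lys): third position 2-fold.
Codon 3 CTG (Leu): third position 4-fold.
Codon 4 CCC (Pro): third position 4-fold.
Codon 5 ATT (Ile): third position 3-fold.
Codon 6 TCT (Ser): third position 4-fold.
Codon 7 ATG (Met): third position 1-fold.
Codon 8 ATT (Ile): third position 3-fold.
Codon 9 CAG (Gln): third position 2-fold.
Four-fold degenerate third positions: 4.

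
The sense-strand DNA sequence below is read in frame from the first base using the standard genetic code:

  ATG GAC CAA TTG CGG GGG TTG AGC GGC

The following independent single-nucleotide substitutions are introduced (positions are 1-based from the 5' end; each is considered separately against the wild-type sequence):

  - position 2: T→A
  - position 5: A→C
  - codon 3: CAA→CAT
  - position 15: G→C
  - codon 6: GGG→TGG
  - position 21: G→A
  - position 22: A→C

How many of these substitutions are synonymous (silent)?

2

Codon 1: ATG (Met) → AAG (Lys) — missense.
Codon 2: GAC (Asp) → GCC (Ala) — missense.
Codon 3: CAA (Gln) → CAT (His) — missense.
Codon 5: CGG (Arg) → CGC (Arg) — synonymous.
Codon 6: GGG (Gly) → TGG (Trp) — missense.
Codon 7: TTG (Leu) → TTA (Leu) — synonymous.
Codon 8: AGC (Ser) → CGC (Arg) — missense.
Synonymous: 2 of 7.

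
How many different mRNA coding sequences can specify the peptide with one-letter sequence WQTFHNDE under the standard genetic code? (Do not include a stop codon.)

256

Trp: 1 codon.
Gln: 2 codons.
Thr: 4 codons.
Phe: 2 codons.
His: 2 codons.
Asn: 2 codons.
Asp: 2 codons.
Glu: 2 codons.
1 × 2 × 4 × 2 × 2 × 2 × 2 × 2 = 256.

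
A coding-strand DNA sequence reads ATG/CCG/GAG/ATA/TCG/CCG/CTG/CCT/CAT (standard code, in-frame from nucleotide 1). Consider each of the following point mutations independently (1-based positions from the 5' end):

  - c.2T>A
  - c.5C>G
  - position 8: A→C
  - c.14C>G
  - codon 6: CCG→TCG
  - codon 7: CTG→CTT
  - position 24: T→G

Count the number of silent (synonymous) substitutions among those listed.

2

Codon 1: ATG (Met) → AAG (Lys) — missense.
Codon 2: CCG (Pro) → CGG (Arg) — missense.
Codon 3: GAG (Glu) → GCG (Ala) — missense.
Codon 5: TCG (Ser) → TGG (Trp) — missense.
Codon 6: CCG (Pro) → TCG (Ser) — missense.
Codon 7: CTG (Leu) → CTT (Leu) — synonymous.
Codon 8: CCT (Pro) → CCG (Pro) — synonymous.
Synonymous: 2 of 7.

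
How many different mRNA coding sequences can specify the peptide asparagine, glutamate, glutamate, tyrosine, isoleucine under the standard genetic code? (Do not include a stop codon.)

48

Asn: 2 codons.
Glu: 2 codons.
Glu: 2 codons.
Tyr: 2 codons.
Ile: 3 codons.
2 × 2 × 2 × 2 × 3 = 48.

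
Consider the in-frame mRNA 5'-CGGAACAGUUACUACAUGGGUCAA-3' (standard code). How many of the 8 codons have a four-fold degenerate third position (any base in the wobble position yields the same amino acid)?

Codon 1 CGG (Arg): third position 4-fold.
Codon 2 AAC (Asn): third position 2-fold.
Codon 3 AGU (Ser): third position 2-fold.
Codon 4 UAC (Tyr): third position 2-fold.
Codon 5 UAC (Tyr): third position 2-fold.
Codon 6 AUG (Met): third position 1-fold.
Codon 7 GGU (Gly): third position 4-fold.
Codon 8 CAA (Gln): third position 2-fold.
Four-fold degenerate third positions: 2.

2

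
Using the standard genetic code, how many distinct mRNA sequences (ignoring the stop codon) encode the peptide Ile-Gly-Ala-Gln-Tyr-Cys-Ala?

1536

Ile: 3 codons.
Gly: 4 codons.
Ala: 4 codons.
Gln: 2 codons.
Tyr: 2 codons.
Cys: 2 codons.
Ala: 4 codons.
3 × 4 × 4 × 2 × 2 × 2 × 4 = 1536.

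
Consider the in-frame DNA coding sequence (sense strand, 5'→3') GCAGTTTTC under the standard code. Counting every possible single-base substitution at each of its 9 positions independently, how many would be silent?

7

Codon 1 (GCA, Ala): 3 synonymous substitutions.
Codon 2 (GTT, Val): 3 synonymous substitutions.
Codon 3 (TTC, Phe): 1 synonymous substitution.
Total: 3 + 3 + 1 = 7.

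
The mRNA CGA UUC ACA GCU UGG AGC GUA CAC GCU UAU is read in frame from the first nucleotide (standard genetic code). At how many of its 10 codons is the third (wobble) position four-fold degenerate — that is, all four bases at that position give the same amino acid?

Codon 1 CGA (Arg): third position 4-fold.
Codon 2 UUC (Phe): third position 2-fold.
Codon 3 ACA (Thr): third position 4-fold.
Codon 4 GCU (Ala): third position 4-fold.
Codon 5 UGG (Trp): third position 1-fold.
Codon 6 AGC (Ser): third position 2-fold.
Codon 7 GUA (Val): third position 4-fold.
Codon 8 CAC (His): third position 2-fold.
Codon 9 GCU (Ala): third position 4-fold.
Codon 10 UAU (Tyr): third position 2-fold.
Four-fold degenerate third positions: 5.

5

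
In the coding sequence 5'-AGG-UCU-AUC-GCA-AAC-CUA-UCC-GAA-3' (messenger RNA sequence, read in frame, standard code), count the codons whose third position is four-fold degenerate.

4

Codon 1 AGG (Arg): third position 2-fold.
Codon 2 UCU (Ser): third position 4-fold.
Codon 3 AUC (Ile): third position 3-fold.
Codon 4 GCA (Ala): third position 4-fold.
Codon 5 AAC (Asn): third position 2-fold.
Codon 6 CUA (Leu): third position 4-fold.
Codon 7 UCC (Ser): third position 4-fold.
Codon 8 GAA (Glu): third position 2-fold.
Four-fold degenerate third positions: 4.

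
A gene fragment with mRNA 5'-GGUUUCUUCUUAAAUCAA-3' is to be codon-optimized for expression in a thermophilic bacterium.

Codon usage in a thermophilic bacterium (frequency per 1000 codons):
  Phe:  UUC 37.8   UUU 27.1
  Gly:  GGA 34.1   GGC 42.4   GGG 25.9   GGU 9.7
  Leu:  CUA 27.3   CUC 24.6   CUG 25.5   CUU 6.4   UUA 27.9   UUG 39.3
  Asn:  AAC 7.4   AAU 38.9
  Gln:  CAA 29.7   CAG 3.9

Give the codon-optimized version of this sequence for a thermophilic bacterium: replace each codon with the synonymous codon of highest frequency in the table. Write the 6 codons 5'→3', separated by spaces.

GGC UUC UUC UUG AAU CAA

Codon 1 (Gly): best is GGC at 42.4.
Codon 2 (Phe): best is UUC at 37.8.
Codon 3 (Phe): best is UUC at 37.8.
Codon 4 (Leu): best is UUG at 39.3.
Codon 5 (Asn): best is AAU at 38.9.
Codon 6 (Gln): best is CAA at 29.7.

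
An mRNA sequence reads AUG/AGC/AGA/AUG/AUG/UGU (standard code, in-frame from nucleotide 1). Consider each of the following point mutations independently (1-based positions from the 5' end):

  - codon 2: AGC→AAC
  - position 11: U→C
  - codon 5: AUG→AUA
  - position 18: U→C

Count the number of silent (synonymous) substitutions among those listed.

Codon 2: AGC (Ser) → AAC (Asn) — missense.
Codon 4: AUG (Met) → ACG (Thr) — missense.
Codon 5: AUG (Met) → AUA (Ile) — missense.
Codon 6: UGU (Cys) → UGC (Cys) — synonymous.
Synonymous: 1 of 4.

1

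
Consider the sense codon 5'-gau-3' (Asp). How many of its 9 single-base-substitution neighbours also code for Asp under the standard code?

Position 1: none → 0 synonymous.
Position 2: none → 0 synonymous.
Position 3: GAC → 1 synonymous.
Total: 0 + 0 + 1 = 1.

1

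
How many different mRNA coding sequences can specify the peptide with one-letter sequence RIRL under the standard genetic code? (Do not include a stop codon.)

Arg: 6 codons.
Ile: 3 codons.
Arg: 6 codons.
Leu: 6 codons.
6 × 3 × 6 × 6 = 648.

648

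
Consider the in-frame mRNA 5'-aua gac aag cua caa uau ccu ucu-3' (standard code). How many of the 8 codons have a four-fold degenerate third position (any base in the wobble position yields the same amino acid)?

3

Codon 1 AUA (Ile): third position 3-fold.
Codon 2 GAC (Asp): third position 2-fold.
Codon 3 AAG (Lys): third position 2-fold.
Codon 4 CUA (Leu): third position 4-fold.
Codon 5 CAA (Gln): third position 2-fold.
Codon 6 UAU (Tyr): third position 2-fold.
Codon 7 CCU (Pro): third position 4-fold.
Codon 8 UCU (Ser): third position 4-fold.
Four-fold degenerate third positions: 3.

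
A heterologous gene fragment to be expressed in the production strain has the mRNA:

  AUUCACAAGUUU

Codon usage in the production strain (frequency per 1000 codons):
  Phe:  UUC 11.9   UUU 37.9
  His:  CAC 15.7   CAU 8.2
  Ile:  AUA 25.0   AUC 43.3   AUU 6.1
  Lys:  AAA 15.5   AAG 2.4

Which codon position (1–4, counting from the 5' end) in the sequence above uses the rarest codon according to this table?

Codon 1 AUU (Ile): 6.1 per 1000.
Codon 2 CAC (His): 15.7 per 1000.
Codon 3 AAG (Lys): 2.4 per 1000.
Codon 4 UUU (Phe): 37.9 per 1000.
Lowest frequency is 2.4 at codon 3.

3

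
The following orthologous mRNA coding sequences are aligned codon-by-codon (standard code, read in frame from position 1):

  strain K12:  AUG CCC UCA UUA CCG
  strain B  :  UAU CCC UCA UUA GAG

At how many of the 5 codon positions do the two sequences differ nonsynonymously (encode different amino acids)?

2

Codon 1: AUG Met / UAU Tyr — nonsynonymous.
Codon 2: CCC Pro / CCC Pro — identical.
Codon 3: UCA Ser / UCA Ser — identical.
Codon 4: UUA Leu / UUA Leu — identical.
Codon 5: CCG Pro / GAG Glu — nonsynonymous.
Nonsynonymous differences: 2.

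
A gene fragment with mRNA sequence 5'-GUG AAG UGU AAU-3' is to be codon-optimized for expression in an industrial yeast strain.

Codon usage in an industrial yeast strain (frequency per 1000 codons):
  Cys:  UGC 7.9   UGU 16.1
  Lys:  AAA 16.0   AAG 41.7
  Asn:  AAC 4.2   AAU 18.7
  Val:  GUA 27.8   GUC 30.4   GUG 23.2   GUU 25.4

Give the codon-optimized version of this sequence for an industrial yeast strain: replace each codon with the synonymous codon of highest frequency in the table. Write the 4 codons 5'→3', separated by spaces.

Codon 1 (Val): best is GUC at 30.4.
Codon 2 (Lys): best is AAG at 41.7.
Codon 3 (Cys): best is UGU at 16.1.
Codon 4 (Asn): best is AAU at 18.7.

GUC AAG UGU AAU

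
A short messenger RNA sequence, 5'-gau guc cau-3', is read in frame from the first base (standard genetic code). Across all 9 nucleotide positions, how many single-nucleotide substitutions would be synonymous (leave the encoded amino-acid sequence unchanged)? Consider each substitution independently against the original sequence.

Codon 1 (GAU, Asp): 1 synonymous substitution.
Codon 2 (GUC, Val): 3 synonymous substitutions.
Codon 3 (CAU, His): 1 synonymous substitution.
Total: 1 + 3 + 1 = 5.

5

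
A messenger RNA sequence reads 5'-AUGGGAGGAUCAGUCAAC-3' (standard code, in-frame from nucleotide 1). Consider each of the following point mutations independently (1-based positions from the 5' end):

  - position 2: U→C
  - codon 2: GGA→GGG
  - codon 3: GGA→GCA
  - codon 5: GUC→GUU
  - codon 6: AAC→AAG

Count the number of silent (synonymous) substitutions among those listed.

Codon 1: AUG (Met) → ACG (Thr) — missense.
Codon 2: GGA (Gly) → GGG (Gly) — synonymous.
Codon 3: GGA (Gly) → GCA (Ala) — missense.
Codon 5: GUC (Val) → GUU (Val) — synonymous.
Codon 6: AAC (Asn) → AAG (Lys) — missense.
Synonymous: 2 of 5.

2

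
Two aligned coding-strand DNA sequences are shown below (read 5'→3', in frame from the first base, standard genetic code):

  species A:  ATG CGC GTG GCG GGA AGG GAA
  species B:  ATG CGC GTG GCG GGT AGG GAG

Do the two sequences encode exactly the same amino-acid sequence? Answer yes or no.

Codon 1: ATG Met / ATG Met — identical.
Codon 2: CGC Arg / CGC Arg — identical.
Codon 3: GTG Val / GTG Val — identical.
Codon 4: GCG Ala / GCG Ala — identical.
Codon 5: GGA Gly / GGT Gly — synonymous.
Codon 6: AGG Arg / AGG Arg — identical.
Codon 7: GAA Glu / GAG Glu — synonymous.
Nonsynonymous differences: 0 → same protein.

yes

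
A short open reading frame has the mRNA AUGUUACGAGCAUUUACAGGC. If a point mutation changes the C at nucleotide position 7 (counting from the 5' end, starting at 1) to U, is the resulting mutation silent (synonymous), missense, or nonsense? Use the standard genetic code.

nonsense

Position 7 falls in codon 3: CGA → Arg.
After the substitution the codon is UGA → Stop.
The new codon is a stop codon, so this is a nonsense mutation.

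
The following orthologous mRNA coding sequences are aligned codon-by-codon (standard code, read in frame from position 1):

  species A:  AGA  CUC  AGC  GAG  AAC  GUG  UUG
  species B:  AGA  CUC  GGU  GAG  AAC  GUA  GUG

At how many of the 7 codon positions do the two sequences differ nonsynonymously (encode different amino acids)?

Codon 1: AGA Arg / AGA Arg — identical.
Codon 2: CUC Leu / CUC Leu — identical.
Codon 3: AGC Ser / GGU Gly — nonsynonymous.
Codon 4: GAG Glu / GAG Glu — identical.
Codon 5: AAC Asn / AAC Asn — identical.
Codon 6: GUG Val / GUA Val — synonymous.
Codon 7: UUG Leu / GUG Val — nonsynonymous.
Nonsynonymous differences: 2.

2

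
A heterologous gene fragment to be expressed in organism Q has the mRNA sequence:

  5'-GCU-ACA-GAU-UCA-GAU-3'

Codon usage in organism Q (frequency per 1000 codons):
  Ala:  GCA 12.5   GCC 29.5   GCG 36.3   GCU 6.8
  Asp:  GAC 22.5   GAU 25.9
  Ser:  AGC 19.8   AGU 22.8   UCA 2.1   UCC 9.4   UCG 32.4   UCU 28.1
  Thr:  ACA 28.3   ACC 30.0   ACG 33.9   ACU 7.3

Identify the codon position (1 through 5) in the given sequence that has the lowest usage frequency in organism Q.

Codon 1 GCU (Ala): 6.8 per 1000.
Codon 2 ACA (Thr): 28.3 per 1000.
Codon 3 GAU (Asp): 25.9 per 1000.
Codon 4 UCA (Ser): 2.1 per 1000.
Codon 5 GAU (Asp): 25.9 per 1000.
Lowest frequency is 2.1 at codon 4.

4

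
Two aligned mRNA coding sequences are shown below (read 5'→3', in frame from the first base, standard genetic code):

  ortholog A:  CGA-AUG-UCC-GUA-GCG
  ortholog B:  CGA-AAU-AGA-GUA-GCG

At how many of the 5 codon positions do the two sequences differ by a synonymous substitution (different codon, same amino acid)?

Codon 1: CGA Arg / CGA Arg — identical.
Codon 2: AUG Met / AAU Asn — nonsynonymous.
Codon 3: UCC Ser / AGA Arg — nonsynonymous.
Codon 4: GUA Val / GUA Val — identical.
Codon 5: GCG Ala / GCG Ala — identical.
Synonymous differences: 0.

0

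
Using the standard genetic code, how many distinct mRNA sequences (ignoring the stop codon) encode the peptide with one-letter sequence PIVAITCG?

18432

Pro: 4 codons.
Ile: 3 codons.
Val: 4 codons.
Ala: 4 codons.
Ile: 3 codons.
Thr: 4 codons.
Cys: 2 codons.
Gly: 4 codons.
4 × 3 × 4 × 4 × 3 × 4 × 2 × 4 = 18432.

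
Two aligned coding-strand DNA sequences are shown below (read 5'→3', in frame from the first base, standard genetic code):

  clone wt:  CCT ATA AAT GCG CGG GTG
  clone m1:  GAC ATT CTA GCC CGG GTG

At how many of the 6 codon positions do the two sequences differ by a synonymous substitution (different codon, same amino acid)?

Codon 1: CCT Pro / GAC Asp — nonsynonymous.
Codon 2: ATA Ile / ATT Ile — synonymous.
Codon 3: AAT Asn / CTA Leu — nonsynonymous.
Codon 4: GCG Ala / GCC Ala — synonymous.
Codon 5: CGG Arg / CGG Arg — identical.
Codon 6: GTG Val / GTG Val — identical.
Synonymous differences: 2.

2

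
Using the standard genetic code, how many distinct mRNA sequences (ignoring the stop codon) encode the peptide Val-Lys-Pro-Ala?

Val: 4 codons.
Lys: 2 codons.
Pro: 4 codons.
Ala: 4 codons.
4 × 2 × 4 × 4 = 128.

128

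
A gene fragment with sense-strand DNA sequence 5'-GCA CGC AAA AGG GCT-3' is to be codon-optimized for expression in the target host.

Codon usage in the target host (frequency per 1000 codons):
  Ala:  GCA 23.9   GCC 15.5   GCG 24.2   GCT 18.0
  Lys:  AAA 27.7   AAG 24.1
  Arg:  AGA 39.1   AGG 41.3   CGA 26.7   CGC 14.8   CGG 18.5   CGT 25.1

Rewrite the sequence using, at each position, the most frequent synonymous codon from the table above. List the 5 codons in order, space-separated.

Codon 1 (Ala): best is GCG at 24.2.
Codon 2 (Arg): best is AGG at 41.3.
Codon 3 (Lys): best is AAA at 27.7.
Codon 4 (Arg): best is AGG at 41.3.
Codon 5 (Ala): best is GCG at 24.2.

GCG AGG AAA AGG GCG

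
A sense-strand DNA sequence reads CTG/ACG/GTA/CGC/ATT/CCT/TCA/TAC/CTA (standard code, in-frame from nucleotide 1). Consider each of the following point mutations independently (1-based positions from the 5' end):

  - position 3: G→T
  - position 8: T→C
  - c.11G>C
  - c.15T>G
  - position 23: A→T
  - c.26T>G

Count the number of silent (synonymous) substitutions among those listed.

1

Codon 1: CTG (Leu) → CTT (Leu) — synonymous.
Codon 3: GTA (Val) → GCA (Ala) — missense.
Codon 4: CGC (Arg) → CCC (Pro) — missense.
Codon 5: ATT (Ile) → ATG (Met) — missense.
Codon 8: TAC (Tyr) → TTC (Phe) — missense.
Codon 9: CTA (Leu) → CGA (Arg) — missense.
Synonymous: 1 of 6.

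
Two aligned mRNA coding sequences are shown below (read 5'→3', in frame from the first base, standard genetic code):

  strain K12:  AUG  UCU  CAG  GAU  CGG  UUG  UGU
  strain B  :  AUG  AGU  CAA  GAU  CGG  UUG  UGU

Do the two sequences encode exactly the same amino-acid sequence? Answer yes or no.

Codon 1: AUG Met / AUG Met — identical.
Codon 2: UCU Ser / AGU Ser — synonymous.
Codon 3: CAG Gln / CAA Gln — synonymous.
Codon 4: GAU Asp / GAU Asp — identical.
Codon 5: CGG Arg / CGG Arg — identical.
Codon 6: UUG Leu / UUG Leu — identical.
Codon 7: UGU Cys / UGU Cys — identical.
Nonsynonymous differences: 0 → same protein.

yes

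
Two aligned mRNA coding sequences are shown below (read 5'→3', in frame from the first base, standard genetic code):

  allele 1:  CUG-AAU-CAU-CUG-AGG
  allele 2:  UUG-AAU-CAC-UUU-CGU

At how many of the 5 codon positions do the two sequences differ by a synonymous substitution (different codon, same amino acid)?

Codon 1: CUG Leu / UUG Leu — synonymous.
Codon 2: AAU Asn / AAU Asn — identical.
Codon 3: CAU His / CAC His — synonymous.
Codon 4: CUG Leu / UUU Phe — nonsynonymous.
Codon 5: AGG Arg / CGU Arg — synonymous.
Synonymous differences: 3.

3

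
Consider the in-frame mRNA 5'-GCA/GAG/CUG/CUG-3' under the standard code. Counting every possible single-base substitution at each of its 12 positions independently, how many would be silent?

12

Codon 1 (GCA, Ala): 3 synonymous substitutions.
Codon 2 (GAG, Glu): 1 synonymous substitution.
Codon 3 (CUG, Leu): 4 synonymous substitutions.
Codon 4 (CUG, Leu): 4 synonymous substitutions.
Total: 3 + 1 + 4 + 4 = 12.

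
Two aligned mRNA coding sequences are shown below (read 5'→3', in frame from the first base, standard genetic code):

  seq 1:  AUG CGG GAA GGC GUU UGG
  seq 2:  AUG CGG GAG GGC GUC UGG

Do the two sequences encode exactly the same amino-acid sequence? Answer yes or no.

Codon 1: AUG Met / AUG Met — identical.
Codon 2: CGG Arg / CGG Arg — identical.
Codon 3: GAA Glu / GAG Glu — synonymous.
Codon 4: GGC Gly / GGC Gly — identical.
Codon 5: GUU Val / GUC Val — synonymous.
Codon 6: UGG Trp / UGG Trp — identical.
Nonsynonymous differences: 0 → same protein.

yes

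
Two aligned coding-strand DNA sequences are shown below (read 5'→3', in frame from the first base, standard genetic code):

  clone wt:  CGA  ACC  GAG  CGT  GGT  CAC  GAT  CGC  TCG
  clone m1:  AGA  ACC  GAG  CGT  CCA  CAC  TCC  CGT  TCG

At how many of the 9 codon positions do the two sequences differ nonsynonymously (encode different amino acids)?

Codon 1: CGA Arg / AGA Arg — synonymous.
Codon 2: ACC Thr / ACC Thr — identical.
Codon 3: GAG Glu / GAG Glu — identical.
Codon 4: CGT Arg / CGT Arg — identical.
Codon 5: GGT Gly / CCA Pro — nonsynonymous.
Codon 6: CAC His / CAC His — identical.
Codon 7: GAT Asp / TCC Ser — nonsynonymous.
Codon 8: CGC Arg / CGT Arg — synonymous.
Codon 9: TCG Ser / TCG Ser — identical.
Nonsynonymous differences: 2.

2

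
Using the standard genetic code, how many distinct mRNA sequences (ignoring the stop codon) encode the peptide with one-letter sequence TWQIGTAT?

6144

Thr: 4 codons.
Trp: 1 codon.
Gln: 2 codons.
Ile: 3 codons.
Gly: 4 codons.
Thr: 4 codons.
Ala: 4 codons.
Thr: 4 codons.
4 × 1 × 2 × 3 × 4 × 4 × 4 × 4 = 6144.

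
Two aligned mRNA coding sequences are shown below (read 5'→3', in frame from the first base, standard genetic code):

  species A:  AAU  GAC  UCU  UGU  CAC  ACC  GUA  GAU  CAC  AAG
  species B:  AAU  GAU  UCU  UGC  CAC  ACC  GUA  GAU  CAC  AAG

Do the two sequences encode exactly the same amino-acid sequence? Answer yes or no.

yes

Codon 1: AAU Asn / AAU Asn — identical.
Codon 2: GAC Asp / GAU Asp — synonymous.
Codon 3: UCU Ser / UCU Ser — identical.
Codon 4: UGU Cys / UGC Cys — synonymous.
Codon 5: CAC His / CAC His — identical.
Codon 6: ACC Thr / ACC Thr — identical.
Codon 7: GUA Val / GUA Val — identical.
Codon 8: GAU Asp / GAU Asp — identical.
Codon 9: CAC His / CAC His — identical.
Codon 10: AAG Lys / AAG Lys — identical.
Nonsynonymous differences: 0 → same protein.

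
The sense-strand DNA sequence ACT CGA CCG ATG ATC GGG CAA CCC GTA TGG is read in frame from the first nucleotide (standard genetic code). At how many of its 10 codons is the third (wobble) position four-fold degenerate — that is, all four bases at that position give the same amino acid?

Codon 1 ACT (Thr): third position 4-fold.
Codon 2 CGA (Arg): third position 4-fold.
Codon 3 CCG (Pro): third position 4-fold.
Codon 4 ATG (Met): third position 1-fold.
Codon 5 ATC (Ile): third position 3-fold.
Codon 6 GGG (Gly): third position 4-fold.
Codon 7 CAA (Gln): third position 2-fold.
Codon 8 CCC (Pro): third position 4-fold.
Codon 9 GTA (Val): third position 4-fold.
Codon 10 TGG (Trp): third position 1-fold.
Four-fold degenerate third positions: 6.

6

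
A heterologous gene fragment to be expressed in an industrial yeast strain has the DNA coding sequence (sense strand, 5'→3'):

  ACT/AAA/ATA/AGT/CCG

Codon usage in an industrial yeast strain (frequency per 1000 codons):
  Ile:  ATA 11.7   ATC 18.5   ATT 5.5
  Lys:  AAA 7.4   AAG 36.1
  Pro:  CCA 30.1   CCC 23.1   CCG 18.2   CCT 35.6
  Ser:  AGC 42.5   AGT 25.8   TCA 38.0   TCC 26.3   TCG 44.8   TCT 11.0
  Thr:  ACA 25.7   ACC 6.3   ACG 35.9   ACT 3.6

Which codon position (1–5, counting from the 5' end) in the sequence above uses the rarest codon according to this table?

1

Codon 1 ACT (Thr): 3.6 per 1000.
Codon 2 AAA (Lys): 7.4 per 1000.
Codon 3 ATA (Ile): 11.7 per 1000.
Codon 4 AGT (Ser): 25.8 per 1000.
Codon 5 CCG (Pro): 18.2 per 1000.
Lowest frequency is 3.6 at codon 1.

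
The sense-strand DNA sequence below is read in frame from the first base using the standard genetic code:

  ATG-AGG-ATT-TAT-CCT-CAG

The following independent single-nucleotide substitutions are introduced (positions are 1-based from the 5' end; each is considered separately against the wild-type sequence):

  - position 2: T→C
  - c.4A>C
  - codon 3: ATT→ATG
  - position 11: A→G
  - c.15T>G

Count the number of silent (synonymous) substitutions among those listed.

Codon 1: ATG (Met) → ACG (Thr) — missense.
Codon 2: AGG (Arg) → CGG (Arg) — synonymous.
Codon 3: ATT (Ile) → ATG (Met) — missense.
Codon 4: TAT (Tyr) → TGT (Cys) — missense.
Codon 5: CCT (Pro) → CCG (Pro) — synonymous.
Synonymous: 2 of 5.

2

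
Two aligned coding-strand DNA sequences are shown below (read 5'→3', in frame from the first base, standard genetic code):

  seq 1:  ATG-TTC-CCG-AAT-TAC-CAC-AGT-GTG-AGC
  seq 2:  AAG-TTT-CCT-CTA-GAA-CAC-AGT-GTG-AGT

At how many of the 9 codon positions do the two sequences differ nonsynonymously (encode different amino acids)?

Codon 1: ATG Met / AAG Lys — nonsynonymous.
Codon 2: TTC Phe / TTT Phe — synonymous.
Codon 3: CCG Pro / CCT Pro — synonymous.
Codon 4: AAT Asn / CTA Leu — nonsynonymous.
Codon 5: TAC Tyr / GAA Glu — nonsynonymous.
Codon 6: CAC His / CAC His — identical.
Codon 7: AGT Ser / AGT Ser — identical.
Codon 8: GTG Val / GTG Val — identical.
Codon 9: AGC Ser / AGT Ser — synonymous.
Nonsynonymous differences: 3.

3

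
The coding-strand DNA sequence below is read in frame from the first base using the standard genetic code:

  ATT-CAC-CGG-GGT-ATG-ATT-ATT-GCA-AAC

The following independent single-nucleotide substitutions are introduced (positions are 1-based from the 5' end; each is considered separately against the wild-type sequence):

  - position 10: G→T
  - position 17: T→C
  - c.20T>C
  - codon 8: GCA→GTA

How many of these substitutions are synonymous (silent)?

0

Codon 4: GGT (Gly) → TGT (Cys) — missense.
Codon 6: ATT (Ile) → ACT (Thr) — missense.
Codon 7: ATT (Ile) → ACT (Thr) — missense.
Codon 8: GCA (Ala) → GTA (Val) — missense.
Synonymous: 0 of 4.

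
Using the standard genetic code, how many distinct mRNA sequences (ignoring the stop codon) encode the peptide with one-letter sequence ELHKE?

96

Glu: 2 codons.
Leu: 6 codons.
His: 2 codons.
Lys: 2 codons.
Glu: 2 codons.
2 × 6 × 2 × 2 × 2 = 96.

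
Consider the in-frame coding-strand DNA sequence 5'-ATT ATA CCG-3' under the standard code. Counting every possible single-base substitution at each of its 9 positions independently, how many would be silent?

7

Codon 1 (ATT, Ile): 2 synonymous substitutions.
Codon 2 (ATA, Ile): 2 synonymous substitutions.
Codon 3 (CCG, Pro): 3 synonymous substitutions.
Total: 2 + 2 + 3 = 7.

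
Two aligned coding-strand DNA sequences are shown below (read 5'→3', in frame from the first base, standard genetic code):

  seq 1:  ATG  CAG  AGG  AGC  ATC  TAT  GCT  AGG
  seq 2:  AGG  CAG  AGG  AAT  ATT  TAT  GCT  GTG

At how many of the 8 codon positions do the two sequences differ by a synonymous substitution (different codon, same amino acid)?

1

Codon 1: ATG Met / AGG Arg — nonsynonymous.
Codon 2: CAG Gln / CAG Gln — identical.
Codon 3: AGG Arg / AGG Arg — identical.
Codon 4: AGC Ser / AAT Asn — nonsynonymous.
Codon 5: ATC Ile / ATT Ile — synonymous.
Codon 6: TAT Tyr / TAT Tyr — identical.
Codon 7: GCT Ala / GCT Ala — identical.
Codon 8: AGG Arg / GTG Val — nonsynonymous.
Synonymous differences: 1.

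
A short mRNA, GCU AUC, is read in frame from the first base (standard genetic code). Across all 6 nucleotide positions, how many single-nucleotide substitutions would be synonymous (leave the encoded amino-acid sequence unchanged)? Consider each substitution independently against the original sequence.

Codon 1 (GCU, Ala): 3 synonymous substitutions.
Codon 2 (AUC, Ile): 2 synonymous substitutions.
Total: 3 + 2 = 5.

5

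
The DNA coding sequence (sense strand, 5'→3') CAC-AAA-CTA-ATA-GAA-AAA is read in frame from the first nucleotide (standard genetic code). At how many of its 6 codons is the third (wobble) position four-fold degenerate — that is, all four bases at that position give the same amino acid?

Codon 1 CAC (His): third position 2-fold.
Codon 2 AAA (Lys): third position 2-fold.
Codon 3 CTA (Leu): third position 4-fold.
Codon 4 ATA (Ile): third position 3-fold.
Codon 5 GAA (Glu): third position 2-fold.
Codon 6 AAA (Lys): third position 2-fold.
Four-fold degenerate third positions: 1.

1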